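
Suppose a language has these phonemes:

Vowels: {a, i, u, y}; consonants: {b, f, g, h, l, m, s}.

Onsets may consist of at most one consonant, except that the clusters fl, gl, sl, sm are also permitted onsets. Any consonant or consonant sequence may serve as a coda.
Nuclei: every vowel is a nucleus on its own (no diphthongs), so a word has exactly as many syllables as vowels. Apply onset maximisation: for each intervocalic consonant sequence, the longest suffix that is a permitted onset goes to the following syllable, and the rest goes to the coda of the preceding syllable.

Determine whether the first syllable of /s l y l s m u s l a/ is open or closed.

closed

The vowels are y, u, a — 3 nuclei, so 3 syllables.
V1 /y/ – V2 /u/: /lsm/; trying suffixes from longest down, /sm/ is the first permitted one, so coda /l/ | onset /sm/.
V2 /u/ – V3 /a/: /sl/ — entire cluster is a permitted onset → onset /sl/, coda ∅.
So the parse is slyl.smu.sla.
Syllable 1 is /slyl/ with coda /l/, so it is closed.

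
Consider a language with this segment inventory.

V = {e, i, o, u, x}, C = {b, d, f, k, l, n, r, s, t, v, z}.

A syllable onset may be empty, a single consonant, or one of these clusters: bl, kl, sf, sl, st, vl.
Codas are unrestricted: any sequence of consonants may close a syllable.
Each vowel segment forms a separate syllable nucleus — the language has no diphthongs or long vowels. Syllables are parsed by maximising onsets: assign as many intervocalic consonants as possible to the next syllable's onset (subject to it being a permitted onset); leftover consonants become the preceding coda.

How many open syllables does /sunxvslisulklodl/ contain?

Nuclei (vowels): u, x, i, u, o → 5 syllables.
/u…x/ gap (V1→V2): just /n/ — single C goes to the following onset.
/x…i/ gap (V2→V3): /vsl/ splits as /v/ + /sl/ (/sl/ is the longest suffix that is a licit onset).
/i…u/ gap (V3→V4): /s/ → onset of the next syllable (single consonants are always licit onsets).
/u…o/ gap (V4→V5): cluster /lkl/ — the longest permitted-onset suffix is /kl/; onset = /kl/, preceding coda = /l/.
Syllabification: su.nxv.sli.sul.klodl.
Classifying each syllable: /su/ (open), /nxv/ (closed), /sli/ (open), /sul/ (closed), /klodl/ (closed).
Open syllables: 2.

2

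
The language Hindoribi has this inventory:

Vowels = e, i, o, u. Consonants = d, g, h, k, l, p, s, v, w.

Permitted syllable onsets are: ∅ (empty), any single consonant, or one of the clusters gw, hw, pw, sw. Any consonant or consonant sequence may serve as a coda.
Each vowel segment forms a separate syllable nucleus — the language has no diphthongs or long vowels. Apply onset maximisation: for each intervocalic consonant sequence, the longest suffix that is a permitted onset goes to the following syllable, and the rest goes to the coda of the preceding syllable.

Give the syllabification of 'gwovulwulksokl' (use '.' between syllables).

Nuclei (vowels): o, u, u, o → 4 syllables.
V1 /o/ – V2 /u/: just /v/ — single C goes to the following onset.
V2 /u/ – V3 /u/: /lw/ splits as /l/ + /w/ (/w/ is the longest suffix that is a licit onset).
V3 /u/ – V4 /o/: /lks/; trying suffixes from longest down, /s/ is the first permitted one, so coda /lk/ | onset /s/.

gwo.vul.wulk.sokl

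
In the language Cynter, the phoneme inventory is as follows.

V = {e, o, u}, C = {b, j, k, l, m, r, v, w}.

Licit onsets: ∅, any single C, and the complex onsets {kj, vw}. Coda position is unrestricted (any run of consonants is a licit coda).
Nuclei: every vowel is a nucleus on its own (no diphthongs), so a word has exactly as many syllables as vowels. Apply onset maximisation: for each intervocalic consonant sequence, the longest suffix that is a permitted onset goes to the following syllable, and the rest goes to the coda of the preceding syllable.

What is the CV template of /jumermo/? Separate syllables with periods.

The vowels are u, e, o — 3 nuclei, so 3 syllables.
σ1/σ2 boundary: just /m/ — single C goes to the following onset.
σ2/σ3 boundary: /rm/; trying suffixes from longest down, /m/ is the first permitted one, so coda /r/ | onset /m/.
So the parse is ju.mer.mo.
Mapping each syllable to C/V: /ju/ → CV, /mer/ → CVC, /mo/ → CV.

CV.CVC.CV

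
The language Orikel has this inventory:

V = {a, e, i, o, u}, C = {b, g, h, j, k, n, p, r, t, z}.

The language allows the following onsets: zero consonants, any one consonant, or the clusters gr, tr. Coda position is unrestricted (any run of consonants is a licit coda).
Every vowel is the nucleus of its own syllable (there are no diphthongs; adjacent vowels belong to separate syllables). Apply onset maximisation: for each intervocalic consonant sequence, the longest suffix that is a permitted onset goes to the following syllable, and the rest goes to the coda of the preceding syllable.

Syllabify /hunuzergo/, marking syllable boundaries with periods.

hu.nu.zer.go

Vowels present: u, u, e, o; each is a nucleus, giving 4 syllables.
Between /u/ (V1) and /u/ (V2): just /n/ — single C goes to the following onset.
Between /u/ (V2) and /e/ (V3): just /z/ — single C goes to the following onset.
Between /e/ (V3) and /o/ (V4): /rg/ — longest licit onset from the right is /g/, leaving /r/ as coda.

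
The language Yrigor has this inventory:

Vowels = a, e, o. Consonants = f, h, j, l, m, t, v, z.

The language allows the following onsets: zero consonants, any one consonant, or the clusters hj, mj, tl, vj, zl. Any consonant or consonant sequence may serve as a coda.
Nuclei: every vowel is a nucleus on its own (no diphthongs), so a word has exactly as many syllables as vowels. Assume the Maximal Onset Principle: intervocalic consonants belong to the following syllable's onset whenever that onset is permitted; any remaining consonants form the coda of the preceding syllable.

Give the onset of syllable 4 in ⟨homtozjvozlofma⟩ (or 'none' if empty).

Vowels present: o, o, o, o, a; each is a nucleus, giving 5 syllables.
V1 /o/ – V2 /o/: /mt/ — longest licit onset from the right is /t/, leaving /m/ as coda.
V2 /o/ – V3 /o/: /zjv/ splits as /zj/ + /v/ (/v/ is the longest suffix that is a licit onset).
V3 /o/ – V4 /o/: /zl/ is a licit onset in full, so it all attaches to the next syllable.
V4 /o/ – V5 /a/: /fm/; trying suffixes from longest down, /m/ is the first permitted one, so coda /f/ | onset /m/.
Syllabification: hom.tozj.vo.zlof.ma.
Syllable 4 is /zlof/: onset /zl/, nucleus /o/, coda /f/.

zl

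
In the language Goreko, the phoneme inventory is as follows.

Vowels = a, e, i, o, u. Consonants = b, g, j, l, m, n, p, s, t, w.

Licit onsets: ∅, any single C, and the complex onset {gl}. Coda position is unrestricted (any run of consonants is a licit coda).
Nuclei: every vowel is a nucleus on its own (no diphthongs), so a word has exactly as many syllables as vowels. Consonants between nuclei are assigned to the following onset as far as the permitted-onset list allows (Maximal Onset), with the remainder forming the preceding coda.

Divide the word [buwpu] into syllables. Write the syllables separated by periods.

buw.pu

Vowels present: u, u; each is a nucleus, giving 2 syllables.
σ1/σ2 boundary: cluster /wp/ — the longest permitted-onset suffix is /p/; onset = /p/, preceding coda = /w/.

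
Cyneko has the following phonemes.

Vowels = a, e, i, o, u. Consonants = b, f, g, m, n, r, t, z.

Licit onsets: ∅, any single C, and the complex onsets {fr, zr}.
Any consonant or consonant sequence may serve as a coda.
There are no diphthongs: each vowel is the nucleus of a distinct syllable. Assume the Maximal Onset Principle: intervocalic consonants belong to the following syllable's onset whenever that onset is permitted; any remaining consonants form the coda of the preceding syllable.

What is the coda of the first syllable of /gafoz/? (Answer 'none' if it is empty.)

Vowels present: a, o; each is a nucleus, giving 2 syllables.
Between /a/ (V1) and /o/ (V2): /f/ is a single consonant, so it becomes the next onset.
So the parse is ga.foz.
Syllable 1 is /ga/: onset /g/, nucleus /a/, coda ∅.

none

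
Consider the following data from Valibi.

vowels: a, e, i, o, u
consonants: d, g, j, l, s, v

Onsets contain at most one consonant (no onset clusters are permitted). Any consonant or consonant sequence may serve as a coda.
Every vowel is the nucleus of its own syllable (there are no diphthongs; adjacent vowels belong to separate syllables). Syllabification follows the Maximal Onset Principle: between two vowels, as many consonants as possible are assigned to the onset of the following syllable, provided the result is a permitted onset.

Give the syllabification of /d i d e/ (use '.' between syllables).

Nuclei (vowels): i, e → 2 syllables.
V1 /i/ – V2 /e/: /d/ is a single consonant, so it becomes the next onset.

di.de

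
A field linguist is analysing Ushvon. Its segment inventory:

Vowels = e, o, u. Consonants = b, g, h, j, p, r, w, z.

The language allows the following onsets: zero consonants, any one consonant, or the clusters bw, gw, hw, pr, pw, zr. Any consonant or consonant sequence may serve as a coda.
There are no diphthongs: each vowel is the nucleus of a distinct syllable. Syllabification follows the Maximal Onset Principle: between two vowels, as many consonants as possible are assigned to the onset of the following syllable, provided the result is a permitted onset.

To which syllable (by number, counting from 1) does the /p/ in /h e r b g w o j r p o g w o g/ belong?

Vowels present: e, o, o, o; each is a nucleus, giving 4 syllables.
/e…o/ gap (V1→V2): cluster /rbgw/ — the longest permitted-onset suffix is /gw/; onset = /gw/, preceding coda = /rb/.
/o…o/ gap (V2→V3): /jrp/ splits as /jr/ + /p/ (/p/ is the longest suffix that is a licit onset).
/o…o/ gap (V3→V4): cluster /gw/ — /gw/ is itself a permitted onset, so the whole cluster goes right; preceding coda = ∅.
Result: herb.gwojr.po.gwog.
The /p/ is in the onset of syllable 3 (/po/).

3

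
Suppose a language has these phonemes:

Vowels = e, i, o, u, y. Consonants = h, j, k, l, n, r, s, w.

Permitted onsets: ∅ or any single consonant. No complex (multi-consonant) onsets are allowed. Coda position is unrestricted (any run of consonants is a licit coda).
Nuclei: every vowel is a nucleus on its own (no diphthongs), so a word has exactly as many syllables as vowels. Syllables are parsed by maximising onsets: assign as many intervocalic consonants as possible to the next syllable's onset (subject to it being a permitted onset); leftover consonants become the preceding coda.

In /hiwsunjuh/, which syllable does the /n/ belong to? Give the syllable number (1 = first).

Vowels present: i, u, u; each is a nucleus, giving 3 syllables.
σ1/σ2 boundary: /ws/; trying suffixes from longest down, /s/ is the first permitted one, so coda /w/ | onset /s/.
σ2/σ3 boundary: cluster /nj/ — the longest permitted-onset suffix is /j/; onset = /j/, preceding coda = /n/.
Putting it together: hiw.sun.juh.
The /n/ is in the coda of syllable 2 (/sun/).

2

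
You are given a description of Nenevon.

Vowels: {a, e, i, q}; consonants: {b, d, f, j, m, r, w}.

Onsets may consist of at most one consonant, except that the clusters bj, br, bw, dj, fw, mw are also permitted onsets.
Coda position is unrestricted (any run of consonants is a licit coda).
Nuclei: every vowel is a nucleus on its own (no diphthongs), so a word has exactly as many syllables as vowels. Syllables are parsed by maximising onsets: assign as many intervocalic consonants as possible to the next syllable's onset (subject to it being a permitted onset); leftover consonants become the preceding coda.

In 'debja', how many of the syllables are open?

Nuclei (vowels): e, a → 2 syllables.
/e…a/ gap (V1→V2): /bj/ — entire cluster is a permitted onset → onset /bj/, coda ∅.
Putting it together: de.bja.
Classifying each syllable: /de/ (open), /bja/ (open).
Open syllables: 2.

2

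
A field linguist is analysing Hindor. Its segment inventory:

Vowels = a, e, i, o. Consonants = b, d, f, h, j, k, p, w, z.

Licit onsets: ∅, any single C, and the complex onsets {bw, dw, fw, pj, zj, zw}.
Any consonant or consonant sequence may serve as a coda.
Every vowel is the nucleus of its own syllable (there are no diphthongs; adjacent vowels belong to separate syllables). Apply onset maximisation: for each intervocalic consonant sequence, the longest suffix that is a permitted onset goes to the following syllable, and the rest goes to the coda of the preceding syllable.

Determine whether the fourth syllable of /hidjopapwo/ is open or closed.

Vowels present: i, o, a, o; each is a nucleus, giving 4 syllables.
Between /i/ (V1) and /o/ (V2): /dj/ splits as /d/ + /j/ (/j/ is the longest suffix that is a licit onset).
Between /o/ (V2) and /a/ (V3): /p/ → onset of the next syllable (single consonants are always licit onsets).
Between /a/ (V3) and /o/ (V4): /pw/ splits as /p/ + /w/ (/w/ is the longest suffix that is a licit onset).
So the parse is hid.jo.pap.wo.
Syllable 4 is /wo/; it ends in its nucleus with no coda, so it is open.

open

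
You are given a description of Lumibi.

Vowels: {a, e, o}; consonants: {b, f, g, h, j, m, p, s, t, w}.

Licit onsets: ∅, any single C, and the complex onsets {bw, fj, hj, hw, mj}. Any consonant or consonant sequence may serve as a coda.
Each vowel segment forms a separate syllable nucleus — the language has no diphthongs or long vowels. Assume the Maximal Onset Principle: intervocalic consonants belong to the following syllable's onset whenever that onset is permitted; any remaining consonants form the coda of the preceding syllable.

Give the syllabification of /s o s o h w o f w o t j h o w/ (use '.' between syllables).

so.so.hwof.wotj.how

Nuclei (vowels): o, o, o, o, o → 5 syllables.
σ1/σ2 boundary: /s/ is a single consonant, so it becomes the next onset.
σ2/σ3 boundary: /hw/ — entire cluster is a permitted onset → onset /hw/, coda ∅.
σ3/σ4 boundary: /fw/; trying suffixes from longest down, /w/ is the first permitted one, so coda /f/ | onset /w/.
σ4/σ5 boundary: /tjh/ — longest licit onset from the right is /h/, leaving /tj/ as coda.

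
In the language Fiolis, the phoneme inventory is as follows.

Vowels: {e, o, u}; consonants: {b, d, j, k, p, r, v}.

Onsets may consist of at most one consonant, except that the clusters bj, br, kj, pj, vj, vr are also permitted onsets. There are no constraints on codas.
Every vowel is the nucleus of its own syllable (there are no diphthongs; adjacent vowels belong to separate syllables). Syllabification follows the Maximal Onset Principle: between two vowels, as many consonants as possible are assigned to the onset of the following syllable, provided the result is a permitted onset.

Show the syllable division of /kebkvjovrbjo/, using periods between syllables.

kebk.vjovr.bjo

The vowels are e, o, o — 3 nuclei, so 3 syllables.
/e…o/ gap (V1→V2): cluster /bkvj/ — the longest permitted-onset suffix is /vj/; onset = /vj/, preceding coda = /bk/.
/o…o/ gap (V2→V3): /vrbj/; trying suffixes from longest down, /bj/ is the first permitted one, so coda /vr/ | onset /bj/.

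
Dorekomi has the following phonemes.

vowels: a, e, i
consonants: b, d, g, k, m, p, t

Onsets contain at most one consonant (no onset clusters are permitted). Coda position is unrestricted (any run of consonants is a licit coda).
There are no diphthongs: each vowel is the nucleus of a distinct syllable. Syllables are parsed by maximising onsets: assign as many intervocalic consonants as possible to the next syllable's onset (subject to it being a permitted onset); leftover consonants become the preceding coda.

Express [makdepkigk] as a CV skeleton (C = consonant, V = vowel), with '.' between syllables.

CVC.CVC.CVCC

The vowels are a, e, i — 3 nuclei, so 3 syllables.
/a…e/ gap (V1→V2): /kd/ — longest licit onset from the right is /d/, leaving /k/ as coda.
/e…i/ gap (V2→V3): /pk/; trying suffixes from longest down, /k/ is the first permitted one, so coda /p/ | onset /k/.
Syllabification: mak.dep.kigk.
Mapping each syllable to C/V: /mak/ → CVC, /dep/ → CVC, /kigk/ → CVCC.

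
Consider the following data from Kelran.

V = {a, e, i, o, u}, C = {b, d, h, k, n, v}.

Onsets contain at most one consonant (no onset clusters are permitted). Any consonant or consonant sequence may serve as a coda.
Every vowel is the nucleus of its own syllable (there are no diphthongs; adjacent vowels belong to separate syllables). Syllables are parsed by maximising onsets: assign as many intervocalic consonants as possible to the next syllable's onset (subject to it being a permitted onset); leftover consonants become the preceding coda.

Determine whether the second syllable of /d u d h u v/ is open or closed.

Vowels present: u, u; each is a nucleus, giving 2 syllables.
V1 /u/ – V2 /u/: cluster /dh/ — the longest permitted-onset suffix is /h/; onset = /h/, preceding coda = /d/.
Result: dud.huv.
Syllable 2 is /huv/ with coda /v/, so it is closed.

closed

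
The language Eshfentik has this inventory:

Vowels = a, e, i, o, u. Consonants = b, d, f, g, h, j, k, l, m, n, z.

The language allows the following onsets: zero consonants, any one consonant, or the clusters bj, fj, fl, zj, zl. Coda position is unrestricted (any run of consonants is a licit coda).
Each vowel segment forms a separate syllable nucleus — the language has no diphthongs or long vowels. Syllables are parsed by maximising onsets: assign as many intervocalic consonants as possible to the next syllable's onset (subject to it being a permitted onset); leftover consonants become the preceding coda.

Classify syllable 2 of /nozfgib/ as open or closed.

closed

Nuclei (vowels): o, i → 2 syllables.
σ1/σ2 boundary: cluster /zfg/ — the longest permitted-onset suffix is /g/; onset = /g/, preceding coda = /zf/.
Putting it together: nozf.gib.
Syllable 2 is /gib/ with coda /b/, so it is closed.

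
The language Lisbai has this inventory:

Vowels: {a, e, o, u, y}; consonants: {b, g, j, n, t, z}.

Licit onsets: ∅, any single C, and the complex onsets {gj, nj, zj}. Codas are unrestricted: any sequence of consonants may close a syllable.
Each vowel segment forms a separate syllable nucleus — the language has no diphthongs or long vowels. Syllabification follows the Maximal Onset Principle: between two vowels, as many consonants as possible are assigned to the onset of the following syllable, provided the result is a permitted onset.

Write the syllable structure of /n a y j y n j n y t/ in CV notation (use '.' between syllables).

Nuclei (vowels): a, y, y, y → 4 syllables.
Between /a/ (V1) and /y/ (V2): no consonants, so the boundary falls immediately after /a/.
Between /y/ (V2) and /y/ (V3): /j/ → onset of the next syllable (single consonants are always licit onsets).
Between /y/ (V3) and /y/ (V4): /njn/ — longest licit onset from the right is /n/, leaving /nj/ as coda.
So the parse is na.y.jynj.nyt.
Mapping each syllable to C/V: /na/ → CV, /y/ → V, /jynj/ → CVCC, /nyt/ → CVC.

CV.V.CVCC.CVC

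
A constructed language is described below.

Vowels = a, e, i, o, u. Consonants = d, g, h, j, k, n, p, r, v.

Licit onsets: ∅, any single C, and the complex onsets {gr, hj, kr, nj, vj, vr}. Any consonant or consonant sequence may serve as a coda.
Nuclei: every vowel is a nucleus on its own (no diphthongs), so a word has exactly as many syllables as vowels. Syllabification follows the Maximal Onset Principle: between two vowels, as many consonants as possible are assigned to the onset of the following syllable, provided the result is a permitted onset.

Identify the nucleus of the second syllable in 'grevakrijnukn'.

a

Vowels present: e, a, i, u; each is a nucleus, giving 4 syllables.
The second nucleus (vowel 2 from the left) is /a/.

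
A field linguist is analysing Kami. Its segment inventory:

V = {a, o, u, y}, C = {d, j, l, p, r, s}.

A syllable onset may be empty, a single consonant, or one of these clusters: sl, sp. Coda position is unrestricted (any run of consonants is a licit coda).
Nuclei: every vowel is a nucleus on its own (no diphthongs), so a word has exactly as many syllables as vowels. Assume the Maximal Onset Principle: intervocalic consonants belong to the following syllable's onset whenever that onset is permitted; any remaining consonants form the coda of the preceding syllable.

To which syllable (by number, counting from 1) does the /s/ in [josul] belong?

Nuclei (vowels): o, u → 2 syllables.
σ1/σ2 boundary: just /s/ — single C goes to the following onset.
Putting it together: jo.sul.
The /s/ is in the onset of syllable 2 (/sul/).

2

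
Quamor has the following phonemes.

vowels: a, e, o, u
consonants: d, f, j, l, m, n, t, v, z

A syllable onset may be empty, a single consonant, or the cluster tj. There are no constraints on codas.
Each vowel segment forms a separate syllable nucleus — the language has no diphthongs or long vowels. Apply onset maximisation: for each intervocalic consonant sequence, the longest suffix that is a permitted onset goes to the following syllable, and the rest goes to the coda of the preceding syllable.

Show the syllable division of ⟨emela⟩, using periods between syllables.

e.me.la

The vowels are e, e, a — 3 nuclei, so 3 syllables.
Between /e/ (V1) and /e/ (V2): just /m/ — single C goes to the following onset.
Between /e/ (V2) and /a/ (V3): /l/ is a single consonant, so it becomes the next onset.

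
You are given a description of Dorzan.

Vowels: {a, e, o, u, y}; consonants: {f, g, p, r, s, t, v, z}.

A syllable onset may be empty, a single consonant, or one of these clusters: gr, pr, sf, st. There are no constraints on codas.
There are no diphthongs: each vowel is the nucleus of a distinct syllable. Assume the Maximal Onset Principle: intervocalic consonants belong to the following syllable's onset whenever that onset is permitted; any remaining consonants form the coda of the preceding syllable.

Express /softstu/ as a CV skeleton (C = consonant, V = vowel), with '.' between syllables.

CVCC.CCV

Nuclei (vowels): o, u → 2 syllables.
/o…u/ gap (V1→V2): /ftst/ — longest licit onset from the right is /st/, leaving /ft/ as coda.
So the parse is soft.stu.
Mapping each syllable to C/V: /soft/ → CVCC, /stu/ → CCV.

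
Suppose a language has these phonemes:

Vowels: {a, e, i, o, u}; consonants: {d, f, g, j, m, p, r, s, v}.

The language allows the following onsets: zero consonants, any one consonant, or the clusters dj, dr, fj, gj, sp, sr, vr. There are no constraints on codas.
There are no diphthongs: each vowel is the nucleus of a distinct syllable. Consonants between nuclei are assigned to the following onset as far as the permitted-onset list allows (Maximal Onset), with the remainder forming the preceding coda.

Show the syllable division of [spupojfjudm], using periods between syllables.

The vowels are u, o, u — 3 nuclei, so 3 syllables.
V1 /u/ – V2 /o/: /p/ → onset of the next syllable (single consonants are always licit onsets).
V2 /o/ – V3 /u/: /jfj/ — longest licit onset from the right is /fj/, leaving /j/ as coda.

spu.poj.fjudm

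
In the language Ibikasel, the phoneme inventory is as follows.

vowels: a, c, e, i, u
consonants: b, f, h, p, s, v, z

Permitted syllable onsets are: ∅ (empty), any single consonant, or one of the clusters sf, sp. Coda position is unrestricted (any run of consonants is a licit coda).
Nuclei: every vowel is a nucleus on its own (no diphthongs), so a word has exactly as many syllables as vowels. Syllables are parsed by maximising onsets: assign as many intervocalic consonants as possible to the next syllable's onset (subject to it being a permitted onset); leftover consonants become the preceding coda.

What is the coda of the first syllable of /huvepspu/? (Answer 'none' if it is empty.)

none

The vowels are u, e, u — 3 nuclei, so 3 syllables.
σ1/σ2 boundary: just /v/ — single C goes to the following onset.
σ2/σ3 boundary: cluster /psp/ — the longest permitted-onset suffix is /sp/; onset = /sp/, preceding coda = /p/.
So the parse is hu.vep.spu.
Syllable 1 is /hu/: onset /h/, nucleus /u/, coda ∅.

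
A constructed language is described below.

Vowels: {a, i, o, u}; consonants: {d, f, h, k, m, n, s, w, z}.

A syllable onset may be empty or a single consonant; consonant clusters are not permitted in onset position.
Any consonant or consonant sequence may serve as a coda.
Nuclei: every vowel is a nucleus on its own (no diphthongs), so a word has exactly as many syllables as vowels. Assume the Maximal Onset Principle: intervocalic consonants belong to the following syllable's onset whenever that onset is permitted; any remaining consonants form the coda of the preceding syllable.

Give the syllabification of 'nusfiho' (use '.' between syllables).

The vowels are u, i, o — 3 nuclei, so 3 syllables.
/u…i/ gap (V1→V2): /sf/ splits as /s/ + /f/ (/f/ is the longest suffix that is a licit onset).
/i…o/ gap (V2→V3): /h/ is a single consonant, so it becomes the next onset.

nus.fi.ho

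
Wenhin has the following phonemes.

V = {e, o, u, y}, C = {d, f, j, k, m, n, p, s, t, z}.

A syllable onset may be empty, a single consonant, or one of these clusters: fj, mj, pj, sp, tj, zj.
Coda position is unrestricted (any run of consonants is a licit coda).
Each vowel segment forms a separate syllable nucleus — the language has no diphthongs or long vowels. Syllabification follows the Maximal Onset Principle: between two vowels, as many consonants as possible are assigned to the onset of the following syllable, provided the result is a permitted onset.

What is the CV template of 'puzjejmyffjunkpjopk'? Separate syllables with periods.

The vowels are u, e, y, u, o — 5 nuclei, so 5 syllables.
Between /u/ (V1) and /e/ (V2): /zj/ is a licit onset in full, so it all attaches to the next syllable.
Between /e/ (V2) and /y/ (V3): cluster /jm/ — the longest permitted-onset suffix is /m/; onset = /m/, preceding coda = /j/.
Between /y/ (V3) and /u/ (V4): /ffj/ splits as /f/ + /fj/ (/fj/ is the longest suffix that is a licit onset).
Between /u/ (V4) and /o/ (V5): /nkpj/ — longest licit onset from the right is /pj/, leaving /nk/ as coda.
Putting it together: pu.zjej.myf.fjunk.pjopk.
Mapping each syllable to C/V: /pu/ → CV, /zjej/ → CCVC, /myf/ → CVC, /fjunk/ → CCVCC, /pjopk/ → CCVCC.

CV.CCVC.CVC.CCVCC.CCVCC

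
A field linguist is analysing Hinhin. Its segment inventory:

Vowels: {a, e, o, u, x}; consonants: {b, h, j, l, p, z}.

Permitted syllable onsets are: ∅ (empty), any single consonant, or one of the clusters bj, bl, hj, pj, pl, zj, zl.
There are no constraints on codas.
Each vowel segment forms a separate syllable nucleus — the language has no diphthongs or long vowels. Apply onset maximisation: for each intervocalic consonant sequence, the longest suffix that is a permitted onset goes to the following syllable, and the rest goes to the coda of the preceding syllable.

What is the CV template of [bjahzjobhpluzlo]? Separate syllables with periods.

CCVC.CCVCC.CCV.CCV

The vowels are a, o, u, o — 4 nuclei, so 4 syllables.
σ1/σ2 boundary: /hzj/; trying suffixes from longest down, /zj/ is the first permitted one, so coda /h/ | onset /zj/.
σ2/σ3 boundary: /bhpl/ — longest licit onset from the right is /pl/, leaving /bh/ as coda.
σ3/σ4 boundary: cluster /zl/ — /zl/ is itself a permitted onset, so the whole cluster goes right; preceding coda = ∅.
Syllabification: bjah.zjobh.plu.zlo.
Mapping each syllable to C/V: /bjah/ → CCVC, /zjobh/ → CCVCC, /plu/ → CCV, /zlo/ → CCV.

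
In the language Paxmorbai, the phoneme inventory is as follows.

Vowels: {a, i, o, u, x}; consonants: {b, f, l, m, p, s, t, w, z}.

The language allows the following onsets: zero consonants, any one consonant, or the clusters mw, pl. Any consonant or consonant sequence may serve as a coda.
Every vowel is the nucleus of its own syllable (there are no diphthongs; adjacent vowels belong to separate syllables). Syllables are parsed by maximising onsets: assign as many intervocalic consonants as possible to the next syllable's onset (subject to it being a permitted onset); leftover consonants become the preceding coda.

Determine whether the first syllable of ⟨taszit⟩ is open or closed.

The vowels are a, i — 2 nuclei, so 2 syllables.
Between /a/ (V1) and /i/ (V2): /sz/ splits as /s/ + /z/ (/z/ is the longest suffix that is a licit onset).
Syllabification: tas.zit.
Syllable 1 is /tas/ with coda /s/, so it is closed.

closed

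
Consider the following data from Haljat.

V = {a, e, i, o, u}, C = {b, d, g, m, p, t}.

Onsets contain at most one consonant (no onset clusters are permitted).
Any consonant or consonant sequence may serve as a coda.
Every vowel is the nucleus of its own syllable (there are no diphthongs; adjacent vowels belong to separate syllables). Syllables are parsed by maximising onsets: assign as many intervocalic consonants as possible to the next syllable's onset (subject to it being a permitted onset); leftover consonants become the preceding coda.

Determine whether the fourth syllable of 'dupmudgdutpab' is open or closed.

closed

Nuclei (vowels): u, u, u, a → 4 syllables.
V1 /u/ – V2 /u/: /pm/; trying suffixes from longest down, /m/ is the first permitted one, so coda /p/ | onset /m/.
V2 /u/ – V3 /u/: /dgd/ — longest licit onset from the right is /d/, leaving /dg/ as coda.
V3 /u/ – V4 /a/: /tp/ — longest licit onset from the right is /p/, leaving /t/ as coda.
So the parse is dup.mudg.dut.pab.
Syllable 4 is /pab/ with coda /b/, so it is closed.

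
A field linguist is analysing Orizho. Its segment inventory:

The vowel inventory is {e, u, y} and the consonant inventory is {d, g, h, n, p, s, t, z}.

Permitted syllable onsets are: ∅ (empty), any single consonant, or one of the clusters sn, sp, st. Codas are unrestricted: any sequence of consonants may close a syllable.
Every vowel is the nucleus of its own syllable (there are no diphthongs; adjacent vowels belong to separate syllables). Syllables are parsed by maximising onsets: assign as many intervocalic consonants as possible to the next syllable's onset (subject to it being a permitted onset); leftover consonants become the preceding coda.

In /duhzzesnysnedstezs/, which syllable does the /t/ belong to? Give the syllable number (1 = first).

5

Nuclei (vowels): u, e, y, e, e → 5 syllables.
V1 /u/ – V2 /e/: /hzz/; trying suffixes from longest down, /z/ is the first permitted one, so coda /hz/ | onset /z/.
V2 /e/ – V3 /y/: /sn/ — entire cluster is a permitted onset → onset /sn/, coda ∅.
V3 /y/ – V4 /e/: /sn/ is a licit onset in full, so it all attaches to the next syllable.
V4 /e/ – V5 /e/: cluster /dst/ — the longest permitted-onset suffix is /st/; onset = /st/, preceding coda = /d/.
So the parse is duhz.ze.sny.sned.stezs.
The /t/ is in the onset of syllable 5 (/stezs/).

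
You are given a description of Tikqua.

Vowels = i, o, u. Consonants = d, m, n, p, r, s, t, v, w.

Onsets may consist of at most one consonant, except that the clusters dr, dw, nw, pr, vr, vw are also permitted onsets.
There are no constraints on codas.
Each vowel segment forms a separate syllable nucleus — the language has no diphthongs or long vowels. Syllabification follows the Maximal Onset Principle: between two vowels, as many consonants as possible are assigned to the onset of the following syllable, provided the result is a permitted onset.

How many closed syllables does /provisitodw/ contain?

The vowels are o, i, i, o — 4 nuclei, so 4 syllables.
Between /o/ (V1) and /i/ (V2): /v/ is a single consonant, so it becomes the next onset.
Between /i/ (V2) and /i/ (V3): /s/ is a single consonant, so it becomes the next onset.
Between /i/ (V3) and /o/ (V4): just /t/ — single C goes to the following onset.
Putting it together: pro.vi.si.todw.
Classifying each syllable: /pro/ (open), /vi/ (open), /si/ (open), /todw/ (closed).
Closed syllables: 1.

1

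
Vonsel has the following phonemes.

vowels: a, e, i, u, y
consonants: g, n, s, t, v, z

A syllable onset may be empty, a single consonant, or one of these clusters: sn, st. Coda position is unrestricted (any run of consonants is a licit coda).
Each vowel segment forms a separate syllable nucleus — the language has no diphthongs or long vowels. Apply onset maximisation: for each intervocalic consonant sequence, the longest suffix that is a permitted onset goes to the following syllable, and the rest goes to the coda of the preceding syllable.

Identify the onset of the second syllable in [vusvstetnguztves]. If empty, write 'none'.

st

Nuclei (vowels): u, e, u, e → 4 syllables.
σ1/σ2 boundary: /svst/ splits as /sv/ + /st/ (/st/ is the longest suffix that is a licit onset).
σ2/σ3 boundary: /tng/ — longest licit onset from the right is /g/, leaving /tn/ as coda.
σ3/σ4 boundary: /ztv/ splits as /zt/ + /v/ (/v/ is the longest suffix that is a licit onset).
So the parse is vusv.stetn.guzt.ves.
Syllable 2 is /stetn/: onset /st/, nucleus /e/, coda /tn/.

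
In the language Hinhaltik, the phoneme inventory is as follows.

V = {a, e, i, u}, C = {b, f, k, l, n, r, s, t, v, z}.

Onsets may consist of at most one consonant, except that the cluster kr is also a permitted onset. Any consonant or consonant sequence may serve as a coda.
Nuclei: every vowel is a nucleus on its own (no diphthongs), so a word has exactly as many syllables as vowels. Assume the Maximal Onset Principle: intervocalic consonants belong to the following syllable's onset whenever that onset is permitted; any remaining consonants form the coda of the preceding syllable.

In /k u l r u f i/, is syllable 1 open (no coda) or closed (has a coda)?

Nuclei (vowels): u, u, i → 3 syllables.
σ1/σ2 boundary: /lr/; trying suffixes from longest down, /r/ is the first permitted one, so coda /l/ | onset /r/.
σ2/σ3 boundary: /f/ is a single consonant, so it becomes the next onset.
Result: kul.ru.fi.
Syllable 1 is /kul/ with coda /l/, so it is closed.

closed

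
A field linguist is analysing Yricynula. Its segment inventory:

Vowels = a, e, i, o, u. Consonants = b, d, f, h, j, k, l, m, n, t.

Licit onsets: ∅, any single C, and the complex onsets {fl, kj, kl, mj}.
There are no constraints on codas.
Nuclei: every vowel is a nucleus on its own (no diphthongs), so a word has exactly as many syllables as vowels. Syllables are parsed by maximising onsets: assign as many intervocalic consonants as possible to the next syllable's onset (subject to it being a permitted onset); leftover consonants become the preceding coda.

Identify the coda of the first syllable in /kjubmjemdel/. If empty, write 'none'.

Nuclei (vowels): u, e, e → 3 syllables.
Between /u/ (V1) and /e/ (V2): /bmj/; trying suffixes from longest down, /mj/ is the first permitted one, so coda /b/ | onset /mj/.
Between /e/ (V2) and /e/ (V3): cluster /md/ — the longest permitted-onset suffix is /d/; onset = /d/, preceding coda = /m/.
So the parse is kjub.mjem.del.
Syllable 1 is /kjub/: onset /kj/, nucleus /u/, coda /b/.

b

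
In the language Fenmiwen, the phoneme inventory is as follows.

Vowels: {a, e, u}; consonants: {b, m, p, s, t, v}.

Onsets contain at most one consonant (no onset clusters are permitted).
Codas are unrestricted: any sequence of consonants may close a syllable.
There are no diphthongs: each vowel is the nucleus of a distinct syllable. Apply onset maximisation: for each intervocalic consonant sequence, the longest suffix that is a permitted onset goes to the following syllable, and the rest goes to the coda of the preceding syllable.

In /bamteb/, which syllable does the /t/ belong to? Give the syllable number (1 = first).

Vowels present: a, e; each is a nucleus, giving 2 syllables.
V1 /a/ – V2 /e/: /mt/ splits as /m/ + /t/ (/t/ is the longest suffix that is a licit onset).
Result: bam.teb.
The /t/ is in the onset of syllable 2 (/teb/).

2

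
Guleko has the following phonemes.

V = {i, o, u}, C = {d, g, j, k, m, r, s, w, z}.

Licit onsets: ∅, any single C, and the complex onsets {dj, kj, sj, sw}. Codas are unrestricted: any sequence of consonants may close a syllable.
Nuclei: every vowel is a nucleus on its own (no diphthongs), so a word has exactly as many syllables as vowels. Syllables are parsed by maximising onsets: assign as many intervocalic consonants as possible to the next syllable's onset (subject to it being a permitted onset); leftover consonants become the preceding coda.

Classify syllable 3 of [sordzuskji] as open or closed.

The vowels are o, u, i — 3 nuclei, so 3 syllables.
Between /o/ (V1) and /u/ (V2): /rdz/; trying suffixes from longest down, /z/ is the first permitted one, so coda /rd/ | onset /z/.
Between /u/ (V2) and /i/ (V3): cluster /skj/ — the longest permitted-onset suffix is /kj/; onset = /kj/, preceding coda = /s/.
So the parse is sord.zus.kji.
Syllable 3 is /kji/; it ends in its nucleus with no coda, so it is open.

open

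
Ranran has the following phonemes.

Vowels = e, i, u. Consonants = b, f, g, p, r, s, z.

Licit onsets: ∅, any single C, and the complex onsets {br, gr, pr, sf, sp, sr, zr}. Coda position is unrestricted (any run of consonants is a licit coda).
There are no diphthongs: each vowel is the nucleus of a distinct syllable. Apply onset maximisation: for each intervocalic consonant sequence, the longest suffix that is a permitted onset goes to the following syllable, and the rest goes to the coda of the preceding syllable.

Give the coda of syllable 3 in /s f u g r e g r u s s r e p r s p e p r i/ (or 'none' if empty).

s

Nuclei (vowels): u, e, u, e, e, i → 6 syllables.
Between /u/ (V1) and /e/ (V2): /gr/ — entire cluster is a permitted onset → onset /gr/, coda ∅.
Between /e/ (V2) and /u/ (V3): /gr/ is a licit onset in full, so it all attaches to the next syllable.
Between /u/ (V3) and /e/ (V4): /ssr/ splits as /s/ + /sr/ (/sr/ is the longest suffix that is a licit onset).
Between /e/ (V4) and /e/ (V5): /prsp/ — longest licit onset from the right is /sp/, leaving /pr/ as coda.
Between /e/ (V5) and /i/ (V6): cluster /pr/ — /pr/ is itself a permitted onset, so the whole cluster goes right; preceding coda = ∅.
Putting it together: sfu.gre.grus.srepr.spe.pri.
Syllable 3 is /grus/: onset /gr/, nucleus /u/, coda /s/.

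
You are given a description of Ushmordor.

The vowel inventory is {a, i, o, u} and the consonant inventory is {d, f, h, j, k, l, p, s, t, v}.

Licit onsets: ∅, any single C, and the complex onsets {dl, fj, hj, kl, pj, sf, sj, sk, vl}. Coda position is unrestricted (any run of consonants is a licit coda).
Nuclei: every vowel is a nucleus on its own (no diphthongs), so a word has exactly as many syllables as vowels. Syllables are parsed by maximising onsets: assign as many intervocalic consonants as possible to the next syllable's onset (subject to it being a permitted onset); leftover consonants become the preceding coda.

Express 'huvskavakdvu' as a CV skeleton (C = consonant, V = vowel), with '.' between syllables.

CVC.CCV.CVCC.CV

Nuclei (vowels): u, a, a, u → 4 syllables.
Between /u/ (V1) and /a/ (V2): /vsk/ — longest licit onset from the right is /sk/, leaving /v/ as coda.
Between /a/ (V2) and /a/ (V3): /v/ is a single consonant, so it becomes the next onset.
Between /a/ (V3) and /u/ (V4): cluster /kdv/ — the longest permitted-onset suffix is /v/; onset = /v/, preceding coda = /kd/.
Result: huv.ska.vakd.vu.
Mapping each syllable to C/V: /huv/ → CVC, /ska/ → CCV, /vakd/ → CVCC, /vu/ → CV.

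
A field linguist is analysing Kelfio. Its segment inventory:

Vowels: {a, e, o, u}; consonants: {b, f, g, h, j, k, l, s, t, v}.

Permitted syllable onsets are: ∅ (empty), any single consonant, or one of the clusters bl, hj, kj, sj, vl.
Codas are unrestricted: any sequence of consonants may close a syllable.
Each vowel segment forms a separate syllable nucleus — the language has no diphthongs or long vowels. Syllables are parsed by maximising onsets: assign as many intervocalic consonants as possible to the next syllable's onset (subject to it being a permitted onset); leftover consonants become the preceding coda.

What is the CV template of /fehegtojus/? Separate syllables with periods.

Vowels present: e, e, o, u; each is a nucleus, giving 4 syllables.
V1 /e/ – V2 /e/: /h/ is a single consonant, so it becomes the next onset.
V2 /e/ – V3 /o/: /gt/ splits as /g/ + /t/ (/t/ is the longest suffix that is a licit onset).
V3 /o/ – V4 /u/: /j/ → onset of the next syllable (single consonants are always licit onsets).
So the parse is fe.heg.to.jus.
Mapping each syllable to C/V: /fe/ → CV, /heg/ → CVC, /to/ → CV, /jus/ → CVC.

CV.CVC.CV.CVC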